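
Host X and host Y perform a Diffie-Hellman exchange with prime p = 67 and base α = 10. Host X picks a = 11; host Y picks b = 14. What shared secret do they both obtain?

Host Y sends B = α^b mod p = 10^14 mod 67.
10^1 ≡ 10 (mod 67)
10^2 = (10^1)^2 ≡ 10^2 = 100 ≡ 33 (mod 67)
10^4 = (10^2)^2 ≡ 33^2 = 1089 ≡ 17 (mod 67)
10^8 = (10^4)^2 ≡ 17^2 = 289 ≡ 21 (mod 67)
10^14 = 10^8 · 10^4 · 10^2 ≡ 21 · 17 · 33 ≡ 56 (mod 67).
So B = 56. Host X then computes K = B^a mod p = 56^11 mod 67.
56^1 ≡ 56 (mod 67)
56^2 = (56^1)^2 ≡ 56^2 = 3136 ≡ 54 (mod 67)
56^4 = (56^2)^2 ≡ 54^2 = 2916 ≡ 35 (mod 67)
56^8 = (56^4)^2 ≡ 35^2 = 1225 ≡ 19 (mod 67)
56^11 = 56^8 · 56^2 · 56^1 ≡ 19 · 54 · 56 ≡ 37 (mod 67).

37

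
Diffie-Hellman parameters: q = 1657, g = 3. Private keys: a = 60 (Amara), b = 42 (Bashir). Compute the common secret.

Amara sends A = g^a mod q = 3^60 mod 1657.
3^1 ≡ 3 (mod 1657)
3^2 = (3^1)^2 ≡ 3^2 = 9 ≡ 9 (mod 1657)
3^4 = (3^2)^2 ≡ 9^2 = 81 ≡ 81 (mod 1657)
3^8 = (3^4)^2 ≡ 81^2 = 6561 ≡ 1590 (mod 1657)
3^16 = (3^8)^2 ≡ 1590^2 = 2528100 ≡ 1175 (mod 1657)
3^32 = (3^16)^2 ≡ 1175^2 = 1380625 ≡ 344 (mod 1657)
3^60 = 3^32 · 3^16 · 3^8 · 3^4 ≡ 344 · 1175 · 1590 · 81 ≡ 1195 (mod 1657).
So A = 1195. Bashir then computes K = A^b mod q = 1195^42 mod 1657.
1195^1 ≡ 1195 (mod 1657)
1195^2 = (1195^1)^2 ≡ 1195^2 = 1428025 ≡ 1348 (mod 1657)
1195^4 = (1195^2)^2 ≡ 1348^2 = 1817104 ≡ 1032 (mod 1657)
1195^8 = (1195^4)^2 ≡ 1032^2 = 1065024 ≡ 1230 (mod 1657)
1195^16 = (1195^8)^2 ≡ 1230^2 = 1512900 ≡ 59 (mod 1657)
1195^32 = (1195^16)^2 ≡ 59^2 = 3481 ≡ 167 (mod 1657)
1195^42 = 1195^32 · 1195^8 · 1195^2 ≡ 167 · 1230 · 1348 ≡ 1352 (mod 1657).

1352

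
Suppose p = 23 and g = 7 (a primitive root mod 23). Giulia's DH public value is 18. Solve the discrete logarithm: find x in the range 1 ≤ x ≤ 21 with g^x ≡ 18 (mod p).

Try successive powers of 7 modulo 23:
7^1 ≡ 7
7^2 ≡ 3
7^3 ≡ 21
7^4 ≡ 9
7^5 ≡ 17
7^6 ≡ 4
7^7 ≡ 5
7^8 ≡ 12
7^9 ≡ 15
7^10 ≡ 13
7^11 ≡ 22
7^12 ≡ 16
7^13 ≡ 20
7^14 ≡ 2
7^15 ≡ 14
7^16 ≡ 6
7^17 ≡ 19
7^18 ≡ 18
Found: x = 18.

18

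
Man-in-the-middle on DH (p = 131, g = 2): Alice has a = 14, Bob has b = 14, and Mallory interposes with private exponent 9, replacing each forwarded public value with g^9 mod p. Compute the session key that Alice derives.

41

Alice receives Mallory's public value M = 2^9 mod 131 instead of the honest one.
2^1 ≡ 2 (mod 131)
2^2 = (2^1)^2 ≡ 2^2 = 4 ≡ 4 (mod 131)
2^4 = (2^2)^2 ≡ 4^2 = 16 ≡ 16 (mod 131)
2^8 = (2^4)^2 ≡ 16^2 = 256 ≡ 125 (mod 131)
2^9 = 2^8 · 2^1 ≡ 125 · 2 ≡ 119 (mod 131).
So M = 119. Alice computes K = M^14 mod 131.
119^1 ≡ 119 (mod 131)
119^2 = (119^1)^2 ≡ 119^2 = 14161 ≡ 13 (mod 131)
119^4 = (119^2)^2 ≡ 13^2 = 169 ≡ 38 (mod 131)
119^8 = (119^4)^2 ≡ 38^2 = 1444 ≡ 3 (mod 131)
119^14 = 119^8 · 119^4 · 119^2 ≡ 3 · 38 · 13 ≡ 41 (mod 131).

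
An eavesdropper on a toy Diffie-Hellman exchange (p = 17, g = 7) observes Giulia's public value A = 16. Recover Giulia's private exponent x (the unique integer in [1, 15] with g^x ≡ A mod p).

Try successive powers of 7 modulo 17:
7^1 ≡ 7
7^2 ≡ 15
7^3 ≡ 3
7^4 ≡ 4
7^5 ≡ 11
7^6 ≡ 9
7^7 ≡ 12
7^8 ≡ 16
Found: x = 8.

8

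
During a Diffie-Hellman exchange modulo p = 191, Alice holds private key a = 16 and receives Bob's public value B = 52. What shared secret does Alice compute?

Shared key K = 52^16 mod 191.
52^1 ≡ 52 (mod 191)
52^2 = (52^1)^2 ≡ 52^2 = 2704 ≡ 30 (mod 191)
52^4 = (52^2)^2 ≡ 30^2 = 900 ≡ 136 (mod 191)
52^8 = (52^4)^2 ≡ 136^2 = 18496 ≡ 160 (mod 191)
52^16 = (52^8)^2 ≡ 160^2 = 25600 ≡ 6 (mod 191)

6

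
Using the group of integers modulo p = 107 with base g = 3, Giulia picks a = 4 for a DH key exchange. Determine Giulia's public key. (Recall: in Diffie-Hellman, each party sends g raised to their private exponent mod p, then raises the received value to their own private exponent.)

Public value = 3^4 (mod 107).
3^1 ≡ 3 (mod 107)
3^2 = (3^1)^2 ≡ 3^2 = 9 ≡ 9 (mod 107)
3^4 = (3^2)^2 ≡ 9^2 = 81 ≡ 81 (mod 107)

81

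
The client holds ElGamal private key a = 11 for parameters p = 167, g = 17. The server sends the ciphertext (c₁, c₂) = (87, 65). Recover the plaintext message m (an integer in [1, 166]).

97

Shared mask s = c₁^a mod p = 87^11 mod 167.
87^1 ≡ 87 (mod 167)
87^2 = (87^1)^2 ≡ 87^2 = 7569 ≡ 54 (mod 167)
87^4 = (87^2)^2 ≡ 54^2 = 2916 ≡ 77 (mod 167)
87^8 = (87^4)^2 ≡ 77^2 = 5929 ≡ 84 (mod 167)
87^11 = 87^8 · 87^2 · 87^1 ≡ 84 · 54 · 87 ≡ 11 (mod 167).
So s = 11; s⁻¹ ≡ 76 (mod 167).
m = c₂ · s⁻¹ mod 167 = 65 · 76 mod 167 = 97.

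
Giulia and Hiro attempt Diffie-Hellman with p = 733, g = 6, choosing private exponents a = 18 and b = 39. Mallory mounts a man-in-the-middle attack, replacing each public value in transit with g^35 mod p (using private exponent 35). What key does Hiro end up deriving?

427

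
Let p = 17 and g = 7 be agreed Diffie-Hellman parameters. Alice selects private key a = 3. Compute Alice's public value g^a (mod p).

Public value = 7^3 (mod 17).
7^1 ≡ 7 (mod 17)
7^2 = (7^1)^2 ≡ 7^2 = 49 ≡ 15 (mod 17)
7^3 = 7^2 · 7^1 ≡ 15 · 7 ≡ 3 (mod 17).

3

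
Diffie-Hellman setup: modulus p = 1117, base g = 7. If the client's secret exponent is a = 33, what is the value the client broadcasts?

Public value = 7^33 (mod 1117).
7^1 ≡ 7 (mod 1117)
7^2 = (7^1)^2 ≡ 7^2 = 49 ≡ 49 (mod 1117)
7^4 = (7^2)^2 ≡ 49^2 = 2401 ≡ 167 (mod 1117)
7^8 = (7^4)^2 ≡ 167^2 = 27889 ≡ 1081 (mod 1117)
7^16 = (7^8)^2 ≡ 1081^2 = 1168561 ≡ 179 (mod 1117)
7^32 = (7^16)^2 ≡ 179^2 = 32041 ≡ 765 (mod 1117)
7^33 = 7^32 · 7^1 ≡ 765 · 7 ≡ 887 (mod 1117).

887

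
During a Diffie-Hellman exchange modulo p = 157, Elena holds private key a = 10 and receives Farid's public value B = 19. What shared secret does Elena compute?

35

Shared key K = 19^10 mod 157.
19^1 ≡ 19 (mod 157)
19^2 = (19^1)^2 ≡ 19^2 = 361 ≡ 47 (mod 157)
19^4 = (19^2)^2 ≡ 47^2 = 2209 ≡ 11 (mod 157)
19^8 = (19^4)^2 ≡ 11^2 = 121 ≡ 121 (mod 157)
19^10 = 19^8 · 19^2 ≡ 121 · 47 ≡ 35 (mod 157).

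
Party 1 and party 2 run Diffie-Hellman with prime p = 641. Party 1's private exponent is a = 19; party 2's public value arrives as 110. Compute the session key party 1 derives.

169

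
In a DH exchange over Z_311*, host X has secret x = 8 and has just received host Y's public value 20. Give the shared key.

Shared key K = 20^8 mod 311.
20^1 ≡ 20 (mod 311)
20^2 = (20^1)^2 ≡ 20^2 = 400 ≡ 89 (mod 311)
20^4 = (20^2)^2 ≡ 89^2 = 7921 ≡ 146 (mod 311)
20^8 = (20^4)^2 ≡ 146^2 = 21316 ≡ 168 (mod 311)

168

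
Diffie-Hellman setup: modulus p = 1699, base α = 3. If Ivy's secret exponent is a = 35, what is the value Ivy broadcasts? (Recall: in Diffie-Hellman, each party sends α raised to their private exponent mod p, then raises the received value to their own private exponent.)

1094

Public value = 3^35 (mod 1699).
3^1 ≡ 3 (mod 1699)
3^2 = (3^1)^2 ≡ 3^2 = 9 ≡ 9 (mod 1699)
3^4 = (3^2)^2 ≡ 9^2 = 81 ≡ 81 (mod 1699)
3^8 = (3^4)^2 ≡ 81^2 = 6561 ≡ 1464 (mod 1699)
3^16 = (3^8)^2 ≡ 1464^2 = 2143296 ≡ 857 (mod 1699)
3^32 = (3^16)^2 ≡ 857^2 = 734449 ≡ 481 (mod 1699)
3^35 = 3^32 · 3^2 · 3^1 ≡ 481 · 9 · 3 ≡ 1094 (mod 1699).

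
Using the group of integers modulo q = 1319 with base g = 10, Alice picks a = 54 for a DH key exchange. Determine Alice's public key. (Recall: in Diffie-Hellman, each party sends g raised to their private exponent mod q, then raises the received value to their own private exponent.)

Public value = 10^54 mod 1319.
10^1 ≡ 10 (mod 1319)
10^2 = (10^1)^2 ≡ 10^2 = 100 ≡ 100 (mod 1319)
10^4 = (10^2)^2 ≡ 100^2 = 10000 ≡ 767 (mod 1319)
10^8 = (10^4)^2 ≡ 767^2 = 588289 ≡ 15 (mod 1319)
10^16 = (10^8)^2 ≡ 15^2 = 225 ≡ 225 (mod 1319)
10^32 = (10^16)^2 ≡ 225^2 = 50625 ≡ 503 (mod 1319)
10^54 = 10^32 · 10^16 · 10^4 · 10^2 ≡ 503 · 225 · 767 · 100 ≡ 159 (mod 1319).

159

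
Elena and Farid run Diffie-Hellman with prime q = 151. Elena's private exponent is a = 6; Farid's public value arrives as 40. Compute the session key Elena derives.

123

Shared key K = 40^6 mod 151.
40^1 ≡ 40 (mod 151)
40^2 = (40^1)^2 ≡ 40^2 = 1600 ≡ 90 (mod 151)
40^4 = (40^2)^2 ≡ 90^2 = 8100 ≡ 97 (mod 151)
40^6 = 40^4 · 40^2 ≡ 97 · 90 ≡ 123 (mod 151).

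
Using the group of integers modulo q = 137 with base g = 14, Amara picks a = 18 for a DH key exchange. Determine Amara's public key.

Public value = 14^18 (mod 137).
14^1 ≡ 14 (mod 137)
14^2 = (14^1)^2 ≡ 14^2 = 196 ≡ 59 (mod 137)
14^4 = (14^2)^2 ≡ 59^2 = 3481 ≡ 56 (mod 137)
14^8 = (14^4)^2 ≡ 56^2 = 3136 ≡ 122 (mod 137)
14^16 = (14^8)^2 ≡ 122^2 = 14884 ≡ 88 (mod 137)
14^18 = 14^16 · 14^2 ≡ 88 · 59 ≡ 123 (mod 137).

123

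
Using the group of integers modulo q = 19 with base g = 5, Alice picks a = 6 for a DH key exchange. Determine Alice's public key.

7

Public value = 5^6 mod 19.
5^1 ≡ 5 (mod 19)
5^2 = (5^1)^2 ≡ 5^2 = 25 ≡ 6 (mod 19)
5^4 = (5^2)^2 ≡ 6^2 = 36 ≡ 17 (mod 19)
5^6 = 5^4 · 5^2 ≡ 17 · 6 ≡ 7 (mod 19).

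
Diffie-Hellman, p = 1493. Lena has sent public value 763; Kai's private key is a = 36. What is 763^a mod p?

319

Shared key K = 763^36 mod 1493.
763^1 ≡ 763 (mod 1493)
763^2 = (763^1)^2 ≡ 763^2 = 582169 ≡ 1392 (mod 1493)
763^4 = (763^2)^2 ≡ 1392^2 = 1937664 ≡ 1243 (mod 1493)
763^8 = (763^4)^2 ≡ 1243^2 = 1545049 ≡ 1287 (mod 1493)
763^16 = (763^8)^2 ≡ 1287^2 = 1656369 ≡ 632 (mod 1493)
763^32 = (763^16)^2 ≡ 632^2 = 399424 ≡ 793 (mod 1493)
763^36 = 763^32 · 763^4 ≡ 793 · 1243 ≡ 319 (mod 1493).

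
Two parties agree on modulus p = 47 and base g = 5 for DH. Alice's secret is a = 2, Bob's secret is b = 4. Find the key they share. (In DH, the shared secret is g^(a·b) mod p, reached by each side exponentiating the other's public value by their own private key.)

8

Alice sends A = g^a mod p = 5^2 mod 47.
5^1 ≡ 5 (mod 47)
5^2 = (5^1)^2 ≡ 5^2 = 25 ≡ 25 (mod 47)
So A = 25. Bob then computes K = A^b mod p = 25^4 mod 47.
25^1 ≡ 25 (mod 47)
25^2 = (25^1)^2 ≡ 25^2 = 625 ≡ 14 (mod 47)
25^4 = (25^2)^2 ≡ 14^2 = 196 ≡ 8 (mod 47)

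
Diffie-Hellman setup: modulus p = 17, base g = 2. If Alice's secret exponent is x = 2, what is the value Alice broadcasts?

4

Public value = 2^2 (mod 17).
2^1 ≡ 2 (mod 17)
2^2 = (2^1)^2 ≡ 2^2 = 4 ≡ 4 (mod 17)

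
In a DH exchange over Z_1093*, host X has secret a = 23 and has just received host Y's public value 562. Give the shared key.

229

Shared key K = 562^23 mod 1093.
562^1 ≡ 562 (mod 1093)
562^2 = (562^1)^2 ≡ 562^2 = 315844 ≡ 1060 (mod 1093)
562^4 = (562^2)^2 ≡ 1060^2 = 1123600 ≡ 1089 (mod 1093)
562^8 = (562^4)^2 ≡ 1089^2 = 1185921 ≡ 16 (mod 1093)
562^16 = (562^8)^2 ≡ 16^2 = 256 ≡ 256 (mod 1093)
562^23 = 562^16 · 562^4 · 562^2 · 562^1 ≡ 256 · 1089 · 1060 · 562 ≡ 229 (mod 1093).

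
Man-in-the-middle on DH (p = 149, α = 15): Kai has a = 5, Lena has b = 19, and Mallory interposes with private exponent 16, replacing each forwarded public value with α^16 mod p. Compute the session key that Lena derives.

33

Lena receives Mallory's public value M = 15^16 mod 149 instead of the honest one.
15^1 ≡ 15 (mod 149)
15^2 = (15^1)^2 ≡ 15^2 = 225 ≡ 76 (mod 149)
15^4 = (15^2)^2 ≡ 76^2 = 5776 ≡ 114 (mod 149)
15^8 = (15^4)^2 ≡ 114^2 = 12996 ≡ 33 (mod 149)
15^16 = (15^8)^2 ≡ 33^2 = 1089 ≡ 46 (mod 149)
So M = 46. Lena computes K = M^19 mod 149.
46^1 ≡ 46 (mod 149)
46^2 = (46^1)^2 ≡ 46^2 = 2116 ≡ 30 (mod 149)
46^4 = (46^2)^2 ≡ 30^2 = 900 ≡ 6 (mod 149)
46^8 = (46^4)^2 ≡ 6^2 = 36 ≡ 36 (mod 149)
46^16 = (46^8)^2 ≡ 36^2 = 1296 ≡ 104 (mod 149)
46^19 = 46^16 · 46^2 · 46^1 ≡ 104 · 30 · 46 ≡ 33 (mod 149).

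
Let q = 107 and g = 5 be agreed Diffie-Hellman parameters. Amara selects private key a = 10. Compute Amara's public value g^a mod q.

56

Public value = 5^10 mod 107.
5^1 ≡ 5 (mod 107)
5^2 = (5^1)^2 ≡ 5^2 = 25 ≡ 25 (mod 107)
5^4 = (5^2)^2 ≡ 25^2 = 625 ≡ 90 (mod 107)
5^8 = (5^4)^2 ≡ 90^2 = 8100 ≡ 75 (mod 107)
5^10 = 5^8 · 5^2 ≡ 75 · 25 ≡ 56 (mod 107).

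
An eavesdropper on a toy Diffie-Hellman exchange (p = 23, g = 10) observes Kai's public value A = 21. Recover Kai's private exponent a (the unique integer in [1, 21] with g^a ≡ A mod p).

19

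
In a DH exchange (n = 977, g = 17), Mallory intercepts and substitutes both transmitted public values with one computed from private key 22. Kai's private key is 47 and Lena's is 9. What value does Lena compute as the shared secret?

Lena receives Mallory's public value M = 17^22 mod 977 instead of the honest one.
17^1 ≡ 17 (mod 977)
17^2 = (17^1)^2 ≡ 17^2 = 289 ≡ 289 (mod 977)
17^4 = (17^2)^2 ≡ 289^2 = 83521 ≡ 476 (mod 977)
17^8 = (17^4)^2 ≡ 476^2 = 226576 ≡ 889 (mod 977)
17^16 = (17^8)^2 ≡ 889^2 = 790321 ≡ 905 (mod 977)
17^22 = 17^16 · 17^4 · 17^2 ≡ 905 · 476 · 289 ≡ 218 (mod 977).
So M = 218. Lena computes K = M^9 mod 977.
218^1 ≡ 218 (mod 977)
218^2 = (218^1)^2 ≡ 218^2 = 47524 ≡ 628 (mod 977)
218^4 = (218^2)^2 ≡ 628^2 = 394384 ≡ 653 (mod 977)
218^8 = (218^4)^2 ≡ 653^2 = 426409 ≡ 437 (mod 977)
218^9 = 218^8 · 218^1 ≡ 437 · 218 ≡ 497 (mod 977).

497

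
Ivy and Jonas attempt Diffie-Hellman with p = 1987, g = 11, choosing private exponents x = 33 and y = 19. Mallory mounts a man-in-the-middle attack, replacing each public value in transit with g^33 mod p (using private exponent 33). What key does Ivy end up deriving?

Ivy receives Mallory's public value M = 11^33 mod 1987 instead of the honest one.
11^1 ≡ 11 (mod 1987)
11^2 = (11^1)^2 ≡ 11^2 = 121 ≡ 121 (mod 1987)
11^4 = (11^2)^2 ≡ 121^2 = 14641 ≡ 732 (mod 1987)
11^8 = (11^4)^2 ≡ 732^2 = 535824 ≡ 1321 (mod 1987)
11^16 = (11^8)^2 ≡ 1321^2 = 1745041 ≡ 455 (mod 1987)
11^32 = (11^16)^2 ≡ 455^2 = 207025 ≡ 377 (mod 1987)
11^33 = 11^32 · 11^1 ≡ 377 · 11 ≡ 173 (mod 1987).
So M = 173. Ivy computes K = M^33 mod 1987.
173^1 ≡ 173 (mod 1987)
173^2 = (173^1)^2 ≡ 173^2 = 29929 ≡ 124 (mod 1987)
173^4 = (173^2)^2 ≡ 124^2 = 15376 ≡ 1467 (mod 1987)
173^8 = (173^4)^2 ≡ 1467^2 = 2152089 ≡ 168 (mod 1987)
173^16 = (173^8)^2 ≡ 168^2 = 28224 ≡ 406 (mod 1987)
173^32 = (173^16)^2 ≡ 406^2 = 164836 ≡ 1902 (mod 1987)
173^33 = 173^32 · 173^1 ≡ 1902 · 173 ≡ 1191 (mod 1987).

1191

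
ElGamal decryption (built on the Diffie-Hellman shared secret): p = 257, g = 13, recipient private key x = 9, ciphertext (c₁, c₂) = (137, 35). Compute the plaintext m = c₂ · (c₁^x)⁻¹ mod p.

81

Shared mask s = c₁^x mod p = 137^9 mod 257.
137^1 ≡ 137 (mod 257)
137^2 = (137^1)^2 ≡ 137^2 = 18769 ≡ 8 (mod 257)
137^4 = (137^2)^2 ≡ 8^2 = 64 ≡ 64 (mod 257)
137^8 = (137^4)^2 ≡ 64^2 = 4096 ≡ 241 (mod 257)
137^9 = 137^8 · 137^1 ≡ 241 · 137 ≡ 121 (mod 257).
So s = 121; s⁻¹ ≡ 17 (mod 257).
m = c₂ · s⁻¹ mod 257 = 35 · 17 mod 257 = 81.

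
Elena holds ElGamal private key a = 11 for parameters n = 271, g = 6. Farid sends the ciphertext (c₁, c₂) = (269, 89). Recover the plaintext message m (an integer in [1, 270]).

3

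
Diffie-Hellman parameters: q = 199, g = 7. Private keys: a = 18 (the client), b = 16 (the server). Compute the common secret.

The client sends A = g^a mod q = 7^18 mod 199.
7^1 ≡ 7 (mod 199)
7^2 = (7^1)^2 ≡ 7^2 = 49 ≡ 49 (mod 199)
7^4 = (7^2)^2 ≡ 49^2 = 2401 ≡ 13 (mod 199)
7^8 = (7^4)^2 ≡ 13^2 = 169 ≡ 169 (mod 199)
7^16 = (7^8)^2 ≡ 169^2 = 28561 ≡ 104 (mod 199)
7^18 = 7^16 · 7^2 ≡ 104 · 49 ≡ 121 (mod 199).
So A = 121. The server then computes K = A^b mod q = 121^16 mod 199.
121^1 ≡ 121 (mod 199)
121^2 = (121^1)^2 ≡ 121^2 = 14641 ≡ 114 (mod 199)
121^4 = (121^2)^2 ≡ 114^2 = 12996 ≡ 61 (mod 199)
121^8 = (121^4)^2 ≡ 61^2 = 3721 ≡ 139 (mod 199)
121^16 = (121^8)^2 ≡ 139^2 = 19321 ≡ 18 (mod 199)

18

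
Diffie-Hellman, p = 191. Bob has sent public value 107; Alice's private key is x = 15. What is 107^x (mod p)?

30

Shared key K = 107^15 mod 191.
107^1 ≡ 107 (mod 191)
107^2 = (107^1)^2 ≡ 107^2 = 11449 ≡ 180 (mod 191)
107^4 = (107^2)^2 ≡ 180^2 = 32400 ≡ 121 (mod 191)
107^8 = (107^4)^2 ≡ 121^2 = 14641 ≡ 125 (mod 191)
107^15 = 107^8 · 107^4 · 107^2 · 107^1 ≡ 125 · 121 · 180 · 107 ≡ 30 (mod 191).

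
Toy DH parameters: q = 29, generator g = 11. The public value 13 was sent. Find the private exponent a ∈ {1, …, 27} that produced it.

Try successive powers of 11 modulo 29:
11^1 ≡ 11
11^2 ≡ 5
11^3 ≡ 26
11^4 ≡ 25
11^5 ≡ 14
11^6 ≡ 9
11^7 ≡ 12
11^8 ≡ 16
11^9 ≡ 2
11^10 ≡ 22
11^11 ≡ 10
11^12 ≡ 23
11^13 ≡ 21
11^14 ≡ 28
11^15 ≡ 18
11^16 ≡ 24
11^17 ≡ 3
11^18 ≡ 4
11^19 ≡ 15
11^20 ≡ 20
11^21 ≡ 17
11^22 ≡ 13
Found: a = 22.

22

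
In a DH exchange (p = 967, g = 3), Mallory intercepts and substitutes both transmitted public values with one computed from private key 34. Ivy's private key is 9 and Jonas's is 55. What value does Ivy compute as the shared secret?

601

Ivy receives Mallory's public value M = 3^34 mod 967 instead of the honest one.
3^1 ≡ 3 (mod 967)
3^2 = (3^1)^2 ≡ 3^2 = 9 ≡ 9 (mod 967)
3^4 = (3^2)^2 ≡ 9^2 = 81 ≡ 81 (mod 967)
3^8 = (3^4)^2 ≡ 81^2 = 6561 ≡ 759 (mod 967)
3^16 = (3^8)^2 ≡ 759^2 = 576081 ≡ 716 (mod 967)
3^32 = (3^16)^2 ≡ 716^2 = 512656 ≡ 146 (mod 967)
3^34 = 3^32 · 3^2 ≡ 146 · 9 ≡ 347 (mod 967).
So M = 347. Ivy computes K = M^9 mod 967.
347^1 ≡ 347 (mod 967)
347^2 = (347^1)^2 ≡ 347^2 = 120409 ≡ 501 (mod 967)
347^4 = (347^2)^2 ≡ 501^2 = 251001 ≡ 548 (mod 967)
347^8 = (347^4)^2 ≡ 548^2 = 300304 ≡ 534 (mod 967)
347^9 = 347^8 · 347^1 ≡ 534 · 347 ≡ 601 (mod 967).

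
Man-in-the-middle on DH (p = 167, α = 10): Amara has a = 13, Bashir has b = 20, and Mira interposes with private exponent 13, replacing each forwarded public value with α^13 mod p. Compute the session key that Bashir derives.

Bashir receives Mira's public value M = 10^13 mod 167 instead of the honest one.
10^1 ≡ 10 (mod 167)
10^2 = (10^1)^2 ≡ 10^2 = 100 ≡ 100 (mod 167)
10^4 = (10^2)^2 ≡ 100^2 = 10000 ≡ 147 (mod 167)
10^8 = (10^4)^2 ≡ 147^2 = 21609 ≡ 66 (mod 167)
10^13 = 10^8 · 10^4 · 10^1 ≡ 66 · 147 · 10 ≡ 160 (mod 167).
So M = 160. Bashir computes K = M^20 mod 167.
160^1 ≡ 160 (mod 167)
160^2 = (160^1)^2 ≡ 160^2 = 25600 ≡ 49 (mod 167)
160^4 = (160^2)^2 ≡ 49^2 = 2401 ≡ 63 (mod 167)
160^8 = (160^4)^2 ≡ 63^2 = 3969 ≡ 128 (mod 167)
160^16 = (160^8)^2 ≡ 128^2 = 16384 ≡ 18 (mod 167)
160^20 = 160^16 · 160^4 ≡ 18 · 63 ≡ 132 (mod 167).

132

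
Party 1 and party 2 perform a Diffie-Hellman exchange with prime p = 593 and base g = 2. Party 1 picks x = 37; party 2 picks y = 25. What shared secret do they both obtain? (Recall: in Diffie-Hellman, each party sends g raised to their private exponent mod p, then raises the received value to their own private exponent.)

Party 1 sends A = g^x mod p = 2^37 mod 593.
2^1 ≡ 2 (mod 593)
2^2 = (2^1)^2 ≡ 2^2 = 4 ≡ 4 (mod 593)
2^4 = (2^2)^2 ≡ 4^2 = 16 ≡ 16 (mod 593)
2^8 = (2^4)^2 ≡ 16^2 = 256 ≡ 256 (mod 593)
2^16 = (2^8)^2 ≡ 256^2 = 65536 ≡ 306 (mod 593)
2^32 = (2^16)^2 ≡ 306^2 = 93636 ≡ 535 (mod 593)
2^37 = 2^32 · 2^4 · 2^1 ≡ 535 · 16 · 2 ≡ 516 (mod 593).
So A = 516. Party 2 then computes K = A^y mod p = 516^25 mod 593.
516^1 ≡ 516 (mod 593)
516^2 = (516^1)^2 ≡ 516^2 = 266256 ≡ 592 (mod 593)
516^4 = (516^2)^2 ≡ 592^2 = 350464 ≡ 1 (mod 593)
516^8 = (516^4)^2 ≡ 1^2 = 1 ≡ 1 (mod 593)
516^16 = (516^8)^2 ≡ 1^2 = 1 ≡ 1 (mod 593)
516^25 = 516^16 · 516^8 · 516^1 ≡ 1 · 1 · 516 ≡ 516 (mod 593).

516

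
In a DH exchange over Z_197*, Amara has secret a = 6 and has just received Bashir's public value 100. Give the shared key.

193

Shared key K = 100^6 mod 197.
100^1 ≡ 100 (mod 197)
100^2 = (100^1)^2 ≡ 100^2 = 10000 ≡ 150 (mod 197)
100^4 = (100^2)^2 ≡ 150^2 = 22500 ≡ 42 (mod 197)
100^6 = 100^4 · 100^2 ≡ 42 · 150 ≡ 193 (mod 197).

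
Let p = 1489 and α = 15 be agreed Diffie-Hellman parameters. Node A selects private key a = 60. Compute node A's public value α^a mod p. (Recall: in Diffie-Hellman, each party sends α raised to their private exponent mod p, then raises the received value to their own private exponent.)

1488

Public value = 15^60 mod 1489.
15^1 ≡ 15 (mod 1489)
15^2 = (15^1)^2 ≡ 15^2 = 225 ≡ 225 (mod 1489)
15^4 = (15^2)^2 ≡ 225^2 = 50625 ≡ 1488 (mod 1489)
15^8 = (15^4)^2 ≡ 1488^2 = 2214144 ≡ 1 (mod 1489)
15^16 = (15^8)^2 ≡ 1^2 = 1 ≡ 1 (mod 1489)
15^32 = (15^16)^2 ≡ 1^2 = 1 ≡ 1 (mod 1489)
15^60 = 15^32 · 15^16 · 15^8 · 15^4 ≡ 1 · 1 · 1 · 1488 ≡ 1488 (mod 1489).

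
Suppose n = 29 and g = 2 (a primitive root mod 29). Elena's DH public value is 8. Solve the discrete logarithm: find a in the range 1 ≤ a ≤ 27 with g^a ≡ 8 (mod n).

3

Try successive powers of 2 modulo 29:
2^1 ≡ 2
2^2 ≡ 4
2^3 ≡ 8
Found: a = 3.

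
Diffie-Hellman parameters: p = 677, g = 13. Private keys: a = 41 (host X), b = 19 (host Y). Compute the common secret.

189

Host Y sends B = g^b mod p = 13^19 mod 677.
13^1 ≡ 13 (mod 677)
13^2 = (13^1)^2 ≡ 13^2 = 169 ≡ 169 (mod 677)
13^4 = (13^2)^2 ≡ 169^2 = 28561 ≡ 127 (mod 677)
13^8 = (13^4)^2 ≡ 127^2 = 16129 ≡ 558 (mod 677)
13^16 = (13^8)^2 ≡ 558^2 = 311364 ≡ 621 (mod 677)
13^19 = 13^16 · 13^2 · 13^1 ≡ 621 · 169 · 13 ≡ 182 (mod 677).
So B = 182. Host X then computes K = B^a mod p = 182^41 mod 677.
182^1 ≡ 182 (mod 677)
182^2 = (182^1)^2 ≡ 182^2 = 33124 ≡ 628 (mod 677)
182^4 = (182^2)^2 ≡ 628^2 = 394384 ≡ 370 (mod 677)
182^8 = (182^4)^2 ≡ 370^2 = 136900 ≡ 146 (mod 677)
182^16 = (182^8)^2 ≡ 146^2 = 21316 ≡ 329 (mod 677)
182^32 = (182^16)^2 ≡ 329^2 = 108241 ≡ 598 (mod 677)
182^41 = 182^32 · 182^8 · 182^1 ≡ 598 · 146 · 182 ≡ 189 (mod 677).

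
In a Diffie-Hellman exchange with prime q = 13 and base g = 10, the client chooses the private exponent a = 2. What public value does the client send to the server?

Public value = 10^2 (mod 13).
10^1 ≡ 10 (mod 13)
10^2 = (10^1)^2 ≡ 10^2 = 100 ≡ 9 (mod 13)

9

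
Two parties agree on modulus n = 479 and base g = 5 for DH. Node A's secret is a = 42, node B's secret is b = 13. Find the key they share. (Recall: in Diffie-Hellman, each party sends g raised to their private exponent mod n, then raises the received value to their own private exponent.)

Node A sends A = g^a mod n = 5^42 mod 479.
5^1 ≡ 5 (mod 479)
5^2 = (5^1)^2 ≡ 5^2 = 25 ≡ 25 (mod 479)
5^4 = (5^2)^2 ≡ 25^2 = 625 ≡ 146 (mod 479)
5^8 = (5^4)^2 ≡ 146^2 = 21316 ≡ 240 (mod 479)
5^16 = (5^8)^2 ≡ 240^2 = 57600 ≡ 120 (mod 479)
5^32 = (5^16)^2 ≡ 120^2 = 14400 ≡ 30 (mod 479)
5^42 = 5^32 · 5^8 · 5^2 ≡ 30 · 240 · 25 ≡ 375 (mod 479).
So A = 375. Node B then computes K = A^b mod n = 375^13 mod 479.
375^1 ≡ 375 (mod 479)
375^2 = (375^1)^2 ≡ 375^2 = 140625 ≡ 278 (mod 479)
375^4 = (375^2)^2 ≡ 278^2 = 77284 ≡ 165 (mod 479)
375^8 = (375^4)^2 ≡ 165^2 = 27225 ≡ 401 (mod 479)
375^13 = 375^8 · 375^4 · 375^1 ≡ 401 · 165 · 375 ≡ 154 (mod 479).

154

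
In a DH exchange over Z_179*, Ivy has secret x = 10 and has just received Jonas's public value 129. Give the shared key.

100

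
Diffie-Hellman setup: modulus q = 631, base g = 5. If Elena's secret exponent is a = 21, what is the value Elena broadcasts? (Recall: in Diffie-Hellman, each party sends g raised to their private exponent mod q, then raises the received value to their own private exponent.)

Public value = 5^21 mod 631.
5^1 ≡ 5 (mod 631)
5^2 = (5^1)^2 ≡ 5^2 = 25 ≡ 25 (mod 631)
5^4 = (5^2)^2 ≡ 25^2 = 625 ≡ 625 (mod 631)
5^8 = (5^4)^2 ≡ 625^2 = 390625 ≡ 36 (mod 631)
5^16 = (5^8)^2 ≡ 36^2 = 1296 ≡ 34 (mod 631)
5^21 = 5^16 · 5^4 · 5^1 ≡ 34 · 625 · 5 ≡ 242 (mod 631).

242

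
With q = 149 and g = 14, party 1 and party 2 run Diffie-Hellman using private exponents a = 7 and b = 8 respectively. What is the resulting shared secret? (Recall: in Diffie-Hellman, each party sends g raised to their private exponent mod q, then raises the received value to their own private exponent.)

125

Party 1 sends A = g^a mod q = 14^7 mod 149.
14^1 ≡ 14 (mod 149)
14^2 = (14^1)^2 ≡ 14^2 = 196 ≡ 47 (mod 149)
14^4 = (14^2)^2 ≡ 47^2 = 2209 ≡ 123 (mod 149)
14^7 = 14^4 · 14^2 · 14^1 ≡ 123 · 47 · 14 ≡ 27 (mod 149).
So A = 27. Party 2 then computes K = A^b mod q = 27^8 mod 149.
27^1 ≡ 27 (mod 149)
27^2 = (27^1)^2 ≡ 27^2 = 729 ≡ 133 (mod 149)
27^4 = (27^2)^2 ≡ 133^2 = 17689 ≡ 107 (mod 149)
27^8 = (27^4)^2 ≡ 107^2 = 11449 ≡ 125 (mod 149)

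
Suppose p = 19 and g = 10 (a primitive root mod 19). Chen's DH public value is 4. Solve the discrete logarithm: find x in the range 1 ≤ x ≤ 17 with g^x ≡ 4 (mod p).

Try successive powers of 10 modulo 19:
10^1 ≡ 10
10^2 ≡ 5
10^3 ≡ 12
10^4 ≡ 6
10^5 ≡ 3
10^6 ≡ 11
10^7 ≡ 15
10^8 ≡ 17
10^9 ≡ 18
10^10 ≡ 9
10^11 ≡ 14
10^12 ≡ 7
10^13 ≡ 13
10^14 ≡ 16
10^15 ≡ 8
10^16 ≡ 4
Found: x = 16.

16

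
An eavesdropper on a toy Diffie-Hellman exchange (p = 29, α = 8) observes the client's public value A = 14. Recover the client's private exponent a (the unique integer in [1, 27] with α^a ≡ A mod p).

23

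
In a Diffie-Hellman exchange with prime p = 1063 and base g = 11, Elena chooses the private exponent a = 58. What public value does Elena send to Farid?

497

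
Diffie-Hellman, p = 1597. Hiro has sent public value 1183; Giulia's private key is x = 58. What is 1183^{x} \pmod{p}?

1183

Shared key K = 1183^58 mod 1597.
1183^1 ≡ 1183 (mod 1597)
1183^2 = (1183^1)^2 ≡ 1183^2 = 1399489 ≡ 517 (mod 1597)
1183^4 = (1183^2)^2 ≡ 517^2 = 267289 ≡ 590 (mod 1597)
1183^8 = (1183^4)^2 ≡ 590^2 = 348100 ≡ 1551 (mod 1597)
1183^16 = (1183^8)^2 ≡ 1551^2 = 2405601 ≡ 519 (mod 1597)
1183^32 = (1183^16)^2 ≡ 519^2 = 269361 ≡ 1065 (mod 1597)
1183^58 = 1183^32 · 1183^16 · 1183^8 · 1183^2 ≡ 1065 · 519 · 1551 · 517 ≡ 1183 (mod 1597).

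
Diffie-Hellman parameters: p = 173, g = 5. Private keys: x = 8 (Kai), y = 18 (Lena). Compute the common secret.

Kai sends A = g^x mod p = 5^8 mod 173.
5^1 ≡ 5 (mod 173)
5^2 = (5^1)^2 ≡ 5^2 = 25 ≡ 25 (mod 173)
5^4 = (5^2)^2 ≡ 25^2 = 625 ≡ 106 (mod 173)
5^8 = (5^4)^2 ≡ 106^2 = 11236 ≡ 164 (mod 173)
So A = 164. Lena then computes K = A^y mod p = 164^18 mod 173.
164^1 ≡ 164 (mod 173)
164^2 = (164^1)^2 ≡ 164^2 = 26896 ≡ 81 (mod 173)
164^4 = (164^2)^2 ≡ 81^2 = 6561 ≡ 160 (mod 173)
164^8 = (164^4)^2 ≡ 160^2 = 25600 ≡ 169 (mod 173)
164^16 = (164^8)^2 ≡ 169^2 = 28561 ≡ 16 (mod 173)
164^18 = 164^16 · 164^2 ≡ 16 · 81 ≡ 85 (mod 173).

85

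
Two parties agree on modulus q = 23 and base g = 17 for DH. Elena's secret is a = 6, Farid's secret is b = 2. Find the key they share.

6

Elena sends A = g^a mod q = 17^6 mod 23.
17^1 ≡ 17 (mod 23)
17^2 = (17^1)^2 ≡ 17^2 = 289 ≡ 13 (mod 23)
17^4 = (17^2)^2 ≡ 13^2 = 169 ≡ 8 (mod 23)
17^6 = 17^4 · 17^2 ≡ 8 · 13 ≡ 12 (mod 23).
So A = 12. Farid then computes K = A^b mod q = 12^2 mod 23.
12^1 ≡ 12 (mod 23)
12^2 = (12^1)^2 ≡ 12^2 = 144 ≡ 6 (mod 23)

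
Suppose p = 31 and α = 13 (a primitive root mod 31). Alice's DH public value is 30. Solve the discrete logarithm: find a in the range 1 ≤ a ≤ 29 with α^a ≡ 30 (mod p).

15

Try successive powers of 13 modulo 31:
13^1 ≡ 13
13^2 ≡ 14
13^3 ≡ 27
13^4 ≡ 10
13^5 ≡ 6
13^6 ≡ 16
13^7 ≡ 22
13^8 ≡ 7
13^9 ≡ 29
13^10 ≡ 5
13^11 ≡ 3
13^12 ≡ 8
13^13 ≡ 11
13^14 ≡ 19
13^15 ≡ 30
Found: a = 15.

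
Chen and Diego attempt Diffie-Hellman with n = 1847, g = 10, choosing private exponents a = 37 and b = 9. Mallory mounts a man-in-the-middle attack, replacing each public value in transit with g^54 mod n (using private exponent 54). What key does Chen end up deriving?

377

Chen receives Mallory's public value M = 10^54 mod 1847 instead of the honest one.
10^1 ≡ 10 (mod 1847)
10^2 = (10^1)^2 ≡ 10^2 = 100 ≡ 100 (mod 1847)
10^4 = (10^2)^2 ≡ 100^2 = 10000 ≡ 765 (mod 1847)
10^8 = (10^4)^2 ≡ 765^2 = 585225 ≡ 1573 (mod 1847)
10^16 = (10^8)^2 ≡ 1573^2 = 2474329 ≡ 1196 (mod 1847)
10^32 = (10^16)^2 ≡ 1196^2 = 1430416 ≡ 838 (mod 1847)
10^54 = 10^32 · 10^16 · 10^4 · 10^2 ≡ 838 · 1196 · 765 · 100 ≡ 625 (mod 1847).
So M = 625. Chen computes K = M^37 mod 1847.
625^1 ≡ 625 (mod 1847)
625^2 = (625^1)^2 ≡ 625^2 = 390625 ≡ 908 (mod 1847)
625^4 = (625^2)^2 ≡ 908^2 = 824464 ≡ 702 (mod 1847)
625^8 = (625^4)^2 ≡ 702^2 = 492804 ≡ 1502 (mod 1847)
625^16 = (625^8)^2 ≡ 1502^2 = 2256004 ≡ 817 (mod 1847)
625^32 = (625^16)^2 ≡ 817^2 = 667489 ≡ 722 (mod 1847)
625^37 = 625^32 · 625^4 · 625^1 ≡ 722 · 702 · 625 ≡ 377 (mod 1847).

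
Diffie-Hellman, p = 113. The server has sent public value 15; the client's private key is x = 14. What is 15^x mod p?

112

Shared key K = 15^14 mod 113.
15^1 ≡ 15 (mod 113)
15^2 = (15^1)^2 ≡ 15^2 = 225 ≡ 112 (mod 113)
15^4 = (15^2)^2 ≡ 112^2 = 12544 ≡ 1 (mod 113)
15^8 = (15^4)^2 ≡ 1^2 = 1 ≡ 1 (mod 113)
15^14 = 15^8 · 15^4 · 15^2 ≡ 1 · 1 · 112 ≡ 112 (mod 113).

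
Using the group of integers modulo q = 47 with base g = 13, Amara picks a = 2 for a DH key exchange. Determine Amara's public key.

28

Public value = 13^2 mod 47.
13^1 ≡ 13 (mod 47)
13^2 = (13^1)^2 ≡ 13^2 = 169 ≡ 28 (mod 47)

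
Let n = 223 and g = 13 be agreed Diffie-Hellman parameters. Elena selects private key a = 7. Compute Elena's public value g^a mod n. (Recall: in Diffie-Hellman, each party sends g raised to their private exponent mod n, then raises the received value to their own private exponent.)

108

Public value = 13^7 mod 223.
13^1 ≡ 13 (mod 223)
13^2 = (13^1)^2 ≡ 13^2 = 169 ≡ 169 (mod 223)
13^4 = (13^2)^2 ≡ 169^2 = 28561 ≡ 17 (mod 223)
13^7 = 13^4 · 13^2 · 13^1 ≡ 17 · 169 · 13 ≡ 108 (mod 223).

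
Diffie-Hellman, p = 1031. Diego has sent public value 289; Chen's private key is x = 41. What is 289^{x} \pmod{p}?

26

Shared key K = 289^41 mod 1031.
289^1 ≡ 289 (mod 1031)
289^2 = (289^1)^2 ≡ 289^2 = 83521 ≡ 10 (mod 1031)
289^4 = (289^2)^2 ≡ 10^2 = 100 ≡ 100 (mod 1031)
289^8 = (289^4)^2 ≡ 100^2 = 10000 ≡ 721 (mod 1031)
289^16 = (289^8)^2 ≡ 721^2 = 519841 ≡ 217 (mod 1031)
289^32 = (289^16)^2 ≡ 217^2 = 47089 ≡ 694 (mod 1031)
289^41 = 289^32 · 289^8 · 289^1 ≡ 694 · 721 · 289 ≡ 26 (mod 1031).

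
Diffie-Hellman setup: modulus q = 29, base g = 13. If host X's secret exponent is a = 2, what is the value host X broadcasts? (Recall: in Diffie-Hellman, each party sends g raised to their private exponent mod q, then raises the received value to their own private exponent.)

Public value = 13^2 mod 29.
13^1 ≡ 13 (mod 29)
13^2 = (13^1)^2 ≡ 13^2 = 169 ≡ 24 (mod 29)

24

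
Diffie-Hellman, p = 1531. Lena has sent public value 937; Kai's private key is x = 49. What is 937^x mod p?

Shared key K = 937^49 mod 1531.
937^1 ≡ 937 (mod 1531)
937^2 = (937^1)^2 ≡ 937^2 = 877969 ≡ 706 (mod 1531)
937^4 = (937^2)^2 ≡ 706^2 = 498436 ≡ 861 (mod 1531)
937^8 = (937^4)^2 ≡ 861^2 = 741321 ≡ 317 (mod 1531)
937^16 = (937^8)^2 ≡ 317^2 = 100489 ≡ 974 (mod 1531)
937^32 = (937^16)^2 ≡ 974^2 = 948676 ≡ 987 (mod 1531)
937^49 = 937^32 · 937^16 · 937^1 ≡ 987 · 974 · 937 ≡ 670 (mod 1531).

670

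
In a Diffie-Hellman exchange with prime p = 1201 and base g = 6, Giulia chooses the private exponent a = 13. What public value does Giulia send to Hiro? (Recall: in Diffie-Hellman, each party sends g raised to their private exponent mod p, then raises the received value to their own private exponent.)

367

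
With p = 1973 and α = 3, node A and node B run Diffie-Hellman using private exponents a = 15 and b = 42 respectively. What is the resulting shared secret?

589

Node B sends B = α^b mod p = 3^42 mod 1973.
3^1 ≡ 3 (mod 1973)
3^2 = (3^1)^2 ≡ 3^2 = 9 ≡ 9 (mod 1973)
3^4 = (3^2)^2 ≡ 9^2 = 81 ≡ 81 (mod 1973)
3^8 = (3^4)^2 ≡ 81^2 = 6561 ≡ 642 (mod 1973)
3^16 = (3^8)^2 ≡ 642^2 = 412164 ≡ 1780 (mod 1973)
3^32 = (3^16)^2 ≡ 1780^2 = 3168400 ≡ 1735 (mod 1973)
3^42 = 3^32 · 3^8 · 3^2 ≡ 1735 · 642 · 9 ≡ 17 (mod 1973).
So B = 17. Node A then computes K = B^a mod p = 17^15 mod 1973.
17^1 ≡ 17 (mod 1973)
17^2 = (17^1)^2 ≡ 17^2 = 289 ≡ 289 (mod 1973)
17^4 = (17^2)^2 ≡ 289^2 = 83521 ≡ 655 (mod 1973)
17^8 = (17^4)^2 ≡ 655^2 = 429025 ≡ 884 (mod 1973)
17^15 = 17^8 · 17^4 · 17^2 · 17^1 ≡ 884 · 655 · 289 · 17 ≡ 589 (mod 1973).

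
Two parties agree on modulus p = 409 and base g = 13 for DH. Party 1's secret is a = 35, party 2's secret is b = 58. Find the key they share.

Party 2 sends B = g^b mod p = 13^58 mod 409.
13^1 ≡ 13 (mod 409)
13^2 = (13^1)^2 ≡ 13^2 = 169 ≡ 169 (mod 409)
13^4 = (13^2)^2 ≡ 169^2 = 28561 ≡ 340 (mod 409)
13^8 = (13^4)^2 ≡ 340^2 = 115600 ≡ 262 (mod 409)
13^16 = (13^8)^2 ≡ 262^2 = 68644 ≡ 341 (mod 409)
13^32 = (13^16)^2 ≡ 341^2 = 116281 ≡ 125 (mod 409)
13^58 = 13^32 · 13^16 · 13^8 · 13^2 ≡ 125 · 341 · 262 · 169 ≡ 27 (mod 409).
So B = 27. Party 1 then computes K = B^a mod p = 27^35 mod 409.
27^1 ≡ 27 (mod 409)
27^2 = (27^1)^2 ≡ 27^2 = 729 ≡ 320 (mod 409)
27^4 = (27^2)^2 ≡ 320^2 = 102400 ≡ 150 (mod 409)
27^8 = (27^4)^2 ≡ 150^2 = 22500 ≡ 5 (mod 409)
27^16 = (27^8)^2 ≡ 5^2 = 25 ≡ 25 (mod 409)
27^32 = (27^16)^2 ≡ 25^2 = 625 ≡ 216 (mod 409)
27^35 = 27^32 · 27^2 · 27^1 ≡ 216 · 320 · 27 ≡ 382 (mod 409).

382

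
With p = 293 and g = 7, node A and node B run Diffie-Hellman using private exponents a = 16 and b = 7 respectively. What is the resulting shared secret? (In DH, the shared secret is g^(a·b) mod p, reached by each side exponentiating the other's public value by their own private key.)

Node B sends B = g^b mod p = 7^7 mod 293.
7^1 ≡ 7 (mod 293)
7^2 = (7^1)^2 ≡ 7^2 = 49 ≡ 49 (mod 293)
7^4 = (7^2)^2 ≡ 49^2 = 2401 ≡ 57 (mod 293)
7^7 = 7^4 · 7^2 · 7^1 ≡ 57 · 49 · 7 ≡ 213 (mod 293).
So B = 213. Node A then computes K = B^a mod p = 213^16 mod 293.
213^1 ≡ 213 (mod 293)
213^2 = (213^1)^2 ≡ 213^2 = 45369 ≡ 247 (mod 293)
213^4 = (213^2)^2 ≡ 247^2 = 61009 ≡ 65 (mod 293)
213^8 = (213^4)^2 ≡ 65^2 = 4225 ≡ 123 (mod 293)
213^16 = (213^8)^2 ≡ 123^2 = 15129 ≡ 186 (mod 293)

186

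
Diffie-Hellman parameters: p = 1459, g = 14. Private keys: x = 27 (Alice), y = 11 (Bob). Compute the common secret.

Alice sends A = g^x mod p = 14^27 mod 1459.
14^1 ≡ 14 (mod 1459)
14^2 = (14^1)^2 ≡ 14^2 = 196 ≡ 196 (mod 1459)
14^4 = (14^2)^2 ≡ 196^2 = 38416 ≡ 482 (mod 1459)
14^8 = (14^4)^2 ≡ 482^2 = 232324 ≡ 343 (mod 1459)
14^16 = (14^8)^2 ≡ 343^2 = 117649 ≡ 929 (mod 1459)
14^27 = 14^16 · 14^8 · 14^2 · 14^1 ≡ 929 · 343 · 196 · 14 ≡ 340 (mod 1459).
So A = 340. Bob then computes K = A^y mod p = 340^11 mod 1459.
340^1 ≡ 340 (mod 1459)
340^2 = (340^1)^2 ≡ 340^2 = 115600 ≡ 339 (mod 1459)
340^4 = (340^2)^2 ≡ 339^2 = 114921 ≡ 1119 (mod 1459)
340^8 = (340^4)^2 ≡ 1119^2 = 1252161 ≡ 339 (mod 1459)
340^11 = 340^8 · 340^2 · 340^1 ≡ 339 · 339 · 340 ≡ 1120 (mod 1459).

1120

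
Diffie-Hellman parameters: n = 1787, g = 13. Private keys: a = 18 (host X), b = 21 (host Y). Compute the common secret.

206

Host Y sends B = g^b mod n = 13^21 mod 1787.
13^1 ≡ 13 (mod 1787)
13^2 = (13^1)^2 ≡ 13^2 = 169 ≡ 169 (mod 1787)
13^4 = (13^2)^2 ≡ 169^2 = 28561 ≡ 1756 (mod 1787)
13^8 = (13^4)^2 ≡ 1756^2 = 3083536 ≡ 961 (mod 1787)
13^16 = (13^8)^2 ≡ 961^2 = 923521 ≡ 1429 (mod 1787)
13^21 = 13^16 · 13^4 · 13^1 ≡ 1429 · 1756 · 13 ≡ 1314 (mod 1787).
So B = 1314. Host X then computes K = B^a mod n = 1314^18 mod 1787.
1314^1 ≡ 1314 (mod 1787)
1314^2 = (1314^1)^2 ≡ 1314^2 = 1726596 ≡ 354 (mod 1787)
1314^4 = (1314^2)^2 ≡ 354^2 = 125316 ≡ 226 (mod 1787)
1314^8 = (1314^4)^2 ≡ 226^2 = 51076 ≡ 1040 (mod 1787)
1314^16 = (1314^8)^2 ≡ 1040^2 = 1081600 ≡ 465 (mod 1787)
1314^18 = 1314^16 · 1314^2 ≡ 465 · 354 ≡ 206 (mod 1787).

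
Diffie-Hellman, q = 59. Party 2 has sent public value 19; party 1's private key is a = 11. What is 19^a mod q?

25

Shared key K = 19^11 mod 59.
19^1 ≡ 19 (mod 59)
19^2 = (19^1)^2 ≡ 19^2 = 361 ≡ 7 (mod 59)
19^4 = (19^2)^2 ≡ 7^2 = 49 ≡ 49 (mod 59)
19^8 = (19^4)^2 ≡ 49^2 = 2401 ≡ 41 (mod 59)
19^11 = 19^8 · 19^2 · 19^1 ≡ 41 · 7 · 19 ≡ 25 (mod 59).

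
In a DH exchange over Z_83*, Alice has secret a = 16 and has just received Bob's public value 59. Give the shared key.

Shared key K = 59^16 mod 83.
59^1 ≡ 59 (mod 83)
59^2 = (59^1)^2 ≡ 59^2 = 3481 ≡ 78 (mod 83)
59^4 = (59^2)^2 ≡ 78^2 = 6084 ≡ 25 (mod 83)
59^8 = (59^4)^2 ≡ 25^2 = 625 ≡ 44 (mod 83)
59^16 = (59^8)^2 ≡ 44^2 = 1936 ≡ 27 (mod 83)

27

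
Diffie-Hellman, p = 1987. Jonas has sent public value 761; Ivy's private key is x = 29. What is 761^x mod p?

Shared key K = 761^29 mod 1987.
761^1 ≡ 761 (mod 1987)
761^2 = (761^1)^2 ≡ 761^2 = 579121 ≡ 904 (mod 1987)
761^4 = (761^2)^2 ≡ 904^2 = 817216 ≡ 559 (mod 1987)
761^8 = (761^4)^2 ≡ 559^2 = 312481 ≡ 522 (mod 1987)
761^16 = (761^8)^2 ≡ 522^2 = 272484 ≡ 265 (mod 1987)
761^29 = 761^16 · 761^8 · 761^4 · 761^1 ≡ 265 · 522 · 559 · 761 ≡ 1530 (mod 1987).

1530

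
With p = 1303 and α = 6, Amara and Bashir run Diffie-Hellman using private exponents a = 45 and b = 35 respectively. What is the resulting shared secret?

1231

Amara sends A = α^a mod p = 6^45 mod 1303.
6^1 ≡ 6 (mod 1303)
6^2 = (6^1)^2 ≡ 6^2 = 36 ≡ 36 (mod 1303)
6^4 = (6^2)^2 ≡ 36^2 = 1296 ≡ 1296 (mod 1303)
6^8 = (6^4)^2 ≡ 1296^2 = 1679616 ≡ 49 (mod 1303)
6^16 = (6^8)^2 ≡ 49^2 = 2401 ≡ 1098 (mod 1303)
6^32 = (6^16)^2 ≡ 1098^2 = 1205604 ≡ 329 (mod 1303)
6^45 = 6^32 · 6^8 · 6^4 · 6^1 ≡ 329 · 49 · 1296 · 6 ≡ 478 (mod 1303).
So A = 478. Bashir then computes K = A^b mod p = 478^35 mod 1303.
478^1 ≡ 478 (mod 1303)
478^2 = (478^1)^2 ≡ 478^2 = 228484 ≡ 459 (mod 1303)
478^4 = (478^2)^2 ≡ 459^2 = 210681 ≡ 898 (mod 1303)
478^8 = (478^4)^2 ≡ 898^2 = 806404 ≡ 1150 (mod 1303)
478^16 = (478^8)^2 ≡ 1150^2 = 1322500 ≡ 1258 (mod 1303)
478^32 = (478^16)^2 ≡ 1258^2 = 1582564 ≡ 722 (mod 1303)
478^35 = 478^32 · 478^2 · 478^1 ≡ 722 · 459 · 478 ≡ 1231 (mod 1303).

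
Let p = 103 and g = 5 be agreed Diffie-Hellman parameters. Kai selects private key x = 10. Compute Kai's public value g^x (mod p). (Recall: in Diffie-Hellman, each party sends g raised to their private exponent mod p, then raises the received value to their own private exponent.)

92

Public value = 5^10 (mod 103).
5^1 ≡ 5 (mod 103)
5^2 = (5^1)^2 ≡ 5^2 = 25 ≡ 25 (mod 103)
5^4 = (5^2)^2 ≡ 25^2 = 625 ≡ 7 (mod 103)
5^8 = (5^4)^2 ≡ 7^2 = 49 ≡ 49 (mod 103)
5^10 = 5^8 · 5^2 ≡ 49 · 25 ≡ 92 (mod 103).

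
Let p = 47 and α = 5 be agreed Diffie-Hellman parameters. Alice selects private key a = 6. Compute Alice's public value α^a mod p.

21

Public value = 5^6 mod 47.
5^1 ≡ 5 (mod 47)
5^2 = (5^1)^2 ≡ 5^2 = 25 ≡ 25 (mod 47)
5^4 = (5^2)^2 ≡ 25^2 = 625 ≡ 14 (mod 47)
5^6 = 5^4 · 5^2 ≡ 14 · 25 ≡ 21 (mod 47).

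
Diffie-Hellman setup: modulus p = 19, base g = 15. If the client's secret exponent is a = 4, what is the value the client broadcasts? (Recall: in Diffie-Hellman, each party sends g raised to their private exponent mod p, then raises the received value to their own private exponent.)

9

Public value = 15^4 mod 19.
15^1 ≡ 15 (mod 19)
15^2 = (15^1)^2 ≡ 15^2 = 225 ≡ 16 (mod 19)
15^4 = (15^2)^2 ≡ 16^2 = 256 ≡ 9 (mod 19)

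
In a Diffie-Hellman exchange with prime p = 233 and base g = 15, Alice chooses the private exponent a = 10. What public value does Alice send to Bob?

Public value = 15^10 mod 233.
15^1 ≡ 15 (mod 233)
15^2 = (15^1)^2 ≡ 15^2 = 225 ≡ 225 (mod 233)
15^4 = (15^2)^2 ≡ 225^2 = 50625 ≡ 64 (mod 233)
15^8 = (15^4)^2 ≡ 64^2 = 4096 ≡ 135 (mod 233)
15^10 = 15^8 · 15^2 ≡ 135 · 225 ≡ 85 (mod 233).

85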